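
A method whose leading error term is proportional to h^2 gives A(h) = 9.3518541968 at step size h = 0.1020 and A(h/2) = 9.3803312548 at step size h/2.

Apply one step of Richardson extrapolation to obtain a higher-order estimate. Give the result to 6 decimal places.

9.389824

With r = 2 the leading error scales as h^2, so the weight is 2^2 = 4.
Top: 4(9.3803312548) − (9.3518541968) = 28.1694708224
Divide by 2^2 − 1 = 3.
Extrapolated: 28.1694708224 / 3 = 9.3898236075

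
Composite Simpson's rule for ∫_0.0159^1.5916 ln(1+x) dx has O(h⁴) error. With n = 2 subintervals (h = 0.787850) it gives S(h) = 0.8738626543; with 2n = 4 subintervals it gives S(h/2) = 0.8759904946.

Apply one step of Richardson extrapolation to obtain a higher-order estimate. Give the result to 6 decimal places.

0.876132

r = 4, so 2^r = 16.
Weighted: 14.0158479136 − 0.8738626543 = 13.1419852593
R = 13.1419852593/15 = 0.8761323506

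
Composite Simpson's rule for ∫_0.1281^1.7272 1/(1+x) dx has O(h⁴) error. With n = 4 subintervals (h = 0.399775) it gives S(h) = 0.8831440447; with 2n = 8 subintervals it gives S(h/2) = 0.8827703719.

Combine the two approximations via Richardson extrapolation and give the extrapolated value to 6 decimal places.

Error is O(h^4); halving h shrinks it by 2^4 = 16.
A(h/2) − A(h) = 0.8827703719 − 0.8831440447 = -0.0003736728
Divide by 2^4 − 1 = 15: (-0.0003736728)/15 = -0.0000249115
R = 0.8827703719 − 0.0000249115 = 0.8827454604
Correction |R − A(h/2)| = 2.491e-05; gap |A(h/2) − A(h)| = 3.737e-04.

0.882745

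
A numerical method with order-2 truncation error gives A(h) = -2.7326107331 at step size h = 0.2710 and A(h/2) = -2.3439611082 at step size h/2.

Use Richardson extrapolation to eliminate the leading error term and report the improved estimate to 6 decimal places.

-2.214411

r = 2: numerator weight 4, denominator 3.
Top: 4(-2.3439611082) − (-2.7326107331) = -6.6432336997
R = (-6.6432336997)/3 = -2.2144112332
Gap between inputs: 3.886e-01; correction applied: +0.1295498750.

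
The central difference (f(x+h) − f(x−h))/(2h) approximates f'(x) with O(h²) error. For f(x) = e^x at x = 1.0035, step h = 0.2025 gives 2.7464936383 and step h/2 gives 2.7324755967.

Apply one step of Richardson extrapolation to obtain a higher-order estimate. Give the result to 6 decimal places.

With r = 2 the leading error scales as h^2, so the weight is 2^2 = 4.
Numerator 4×A(h/2) − A(h) = 4×2.7324755967 − 2.7464936383 = 8.1834087485
Denominator 4 − 1 = 3.
Result: 2.7278029162
Shift from A(h/2): −0.0046726805.

2.727803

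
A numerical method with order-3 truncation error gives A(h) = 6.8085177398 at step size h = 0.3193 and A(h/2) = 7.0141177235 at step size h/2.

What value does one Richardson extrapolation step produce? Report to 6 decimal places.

7.043489

The method has order 3: 2^3 = 8.
A(h/2) − A(h) = 7.0141177235 − 6.8085177398 = 0.2055999837
Divide by 2^3 − 1 = 7: 0.2055999837/7 = 0.0293714262
R = 7.0141177235 + 0.0293714262 = 7.0434891497
Correction |R − A(h/2)| = 2.937e-02; gap |A(h/2) − A(h)| = 2.056e-01.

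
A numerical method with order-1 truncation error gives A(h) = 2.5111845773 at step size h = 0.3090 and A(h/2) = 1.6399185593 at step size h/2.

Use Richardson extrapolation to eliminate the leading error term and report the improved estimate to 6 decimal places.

Leading term ∝ h^1; use weight 2 = 2^1.
2·1.6399185593 = 3.2798371186; subtract 2.5111845773 → 0.7686525413
Denominator 2 − 1 = 1.
0.7686525413 ÷ 1 = 0.7686525413

0.768653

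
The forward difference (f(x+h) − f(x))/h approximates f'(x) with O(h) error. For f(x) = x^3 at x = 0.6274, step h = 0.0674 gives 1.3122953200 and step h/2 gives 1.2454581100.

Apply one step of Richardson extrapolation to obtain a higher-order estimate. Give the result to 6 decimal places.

Order 1 gives 2^r = 2 and 2^r − 1 = 1.
2·1.2454581100 = 2.4909162200; 2.4909162200 − 1.3122953200 = 1.1786209000
(2·1.2454581100 − 1.3122953200)/(2 − 1) = 1.1786209000
Gap between inputs: 6.684e-02; correction applied: −0.0668372100.

1.178621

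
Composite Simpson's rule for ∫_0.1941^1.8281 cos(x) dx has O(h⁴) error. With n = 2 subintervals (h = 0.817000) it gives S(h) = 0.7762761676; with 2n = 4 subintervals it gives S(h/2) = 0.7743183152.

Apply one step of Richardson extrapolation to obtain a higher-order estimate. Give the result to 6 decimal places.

0.774188

Error is O(h^4); halving h shrinks it by 2^4 = 16.
Difference of the inputs: 0.7743183152 − 0.7762761676 = -0.0019578524
Divide by 2^4 − 1 = 15: (-0.0019578524)/15 = -0.0001305235
R = A(h/2) + (A(h/2) − A(h))/15 = 0.7743183152 − 0.0001305235 = 0.7741877917
Gap between inputs: 1.958e-03; correction applied: −0.0001305235.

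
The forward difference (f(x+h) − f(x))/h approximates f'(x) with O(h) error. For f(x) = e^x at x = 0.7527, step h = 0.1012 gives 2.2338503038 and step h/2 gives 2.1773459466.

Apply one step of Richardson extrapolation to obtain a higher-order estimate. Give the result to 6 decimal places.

2.120842

Leading term ∝ h^1; use weight 2 = 2^1.
2 × 2.1773459466 = 4.3546918932; subtract 2.2338503038 → 2.1208415894
Divide by 2^1 − 1 = 1.
So the Richardson estimate is 2.1208415894.
Gap between inputs: 5.650e-02; correction applied: −0.0565043572.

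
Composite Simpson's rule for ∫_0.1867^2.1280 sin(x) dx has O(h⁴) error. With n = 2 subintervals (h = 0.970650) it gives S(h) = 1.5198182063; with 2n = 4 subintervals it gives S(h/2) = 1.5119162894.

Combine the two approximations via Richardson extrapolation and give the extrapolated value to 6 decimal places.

1.511389

The method has order 4: 2^4 = 16.
16*1.5119162894 = 24.1906606304; subtract 1.5198182063 → 22.6708424241
Denominator 16 − 1 = 15.
R = 22.6708424241/15 = 1.5113894949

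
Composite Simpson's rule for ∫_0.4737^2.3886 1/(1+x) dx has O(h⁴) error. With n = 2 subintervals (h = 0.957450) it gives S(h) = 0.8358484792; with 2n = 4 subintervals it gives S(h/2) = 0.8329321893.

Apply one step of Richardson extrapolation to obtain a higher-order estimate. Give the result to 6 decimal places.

Order 4 gives 2^r = 16 and 2^r − 1 = 15.
16 × 0.8329321893 = 13.3269150288; 13.3269150288 − 0.8358484792 = 12.4910665496
Divide by 2^4 − 1 = 15.
Result: 0.8327377700

0.832738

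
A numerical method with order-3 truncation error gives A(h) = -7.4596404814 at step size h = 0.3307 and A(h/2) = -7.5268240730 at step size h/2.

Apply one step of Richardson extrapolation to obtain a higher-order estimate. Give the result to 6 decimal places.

-7.536422

Leading term ∝ h^3; use weight 8 = 2^3.
8 × (-7.5268240730) = -60.2145925840; (-60.2145925840) − (-7.4596404814) = -52.7549521026
Denominator 8 − 1 = 7.
So the Richardson estimate is -7.5364217289.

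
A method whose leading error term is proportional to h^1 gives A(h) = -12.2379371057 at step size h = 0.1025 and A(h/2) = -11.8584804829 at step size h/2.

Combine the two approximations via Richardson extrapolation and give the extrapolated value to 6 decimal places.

r = 1, so 2^r = 2.
2×(-11.8584804829) − (-12.2379371057) = -11.4790238601
(2×(-11.8584804829) − (-12.2379371057))/(2 − 1) = -11.4790238601

-11.479024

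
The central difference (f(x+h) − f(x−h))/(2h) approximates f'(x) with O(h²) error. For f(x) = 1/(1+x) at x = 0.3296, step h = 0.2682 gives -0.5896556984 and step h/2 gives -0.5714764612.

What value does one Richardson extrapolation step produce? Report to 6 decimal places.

-0.565417

The method has order 2: 2^2 = 4.
4 × (-0.5714764612) − (-0.5896556984) = -1.6962501464
Divide by 2^2 − 1 = 3.
Result: -0.5654167155
Gap between inputs: 1.818e-02; correction applied: +0.0060597457.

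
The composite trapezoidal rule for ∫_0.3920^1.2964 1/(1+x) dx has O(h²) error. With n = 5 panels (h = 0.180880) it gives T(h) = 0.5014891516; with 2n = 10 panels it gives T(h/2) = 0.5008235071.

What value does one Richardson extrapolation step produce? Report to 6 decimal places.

The method has order 2: 2^2 = 4.
A(h/2) − A(h) = 0.5008235071 − 0.5014891516 = -0.0006656445
Correction (A(h/2) − A(h))/(4 − 1) = (-0.0006656445)/3 = -0.0002218815
R = 0.5008235071 − 0.0002218815 = 0.5006016256

0.500602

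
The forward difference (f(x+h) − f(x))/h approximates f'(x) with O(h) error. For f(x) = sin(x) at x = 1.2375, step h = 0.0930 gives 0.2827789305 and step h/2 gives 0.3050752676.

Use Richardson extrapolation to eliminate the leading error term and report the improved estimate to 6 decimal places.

0.327372

With r = 1 the leading error scales as h^1, so the weight is 2^1 = 2.
2*0.3050752676 = 0.6101505352; 0.6101505352 − 0.2827789305 = 0.3273716047
Denominator 2 − 1 = 1.
(2*0.3050752676 − 0.2827789305)/(2 − 1) = 0.3273716047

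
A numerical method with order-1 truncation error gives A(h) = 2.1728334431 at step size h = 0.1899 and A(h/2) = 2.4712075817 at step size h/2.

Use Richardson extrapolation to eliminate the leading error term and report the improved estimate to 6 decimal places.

Order 1 gives 2^r = 2 and 2^r − 1 = 1.
A(h/2) − A(h) = 2.4712075817 − 2.1728334431 = 0.2983741386
Correction (A(h/2) − A(h))/(2 − 1) = 0.2983741386/1 = 0.2983741386
R = A(h/2) + (A(h/2) − A(h))/1 = 2.4712075817 + 0.2983741386 = 2.7695817203

2.769582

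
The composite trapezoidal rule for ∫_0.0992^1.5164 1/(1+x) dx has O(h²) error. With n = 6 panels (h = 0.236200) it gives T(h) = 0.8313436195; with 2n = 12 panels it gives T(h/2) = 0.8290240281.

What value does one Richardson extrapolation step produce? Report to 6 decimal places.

0.828251

Method order is 2; weight 2^2 = 4.
4*0.8290240281 − 0.8313436195 = 2.4847524929
Denominator 4 − 1 = 3.
R = 2.4847524929/3 = 0.8282508310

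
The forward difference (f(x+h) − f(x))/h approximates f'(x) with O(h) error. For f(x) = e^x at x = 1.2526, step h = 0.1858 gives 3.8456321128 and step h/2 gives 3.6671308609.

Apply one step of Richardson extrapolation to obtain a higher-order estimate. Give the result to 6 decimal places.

The method has order 1: 2^1 = 2.
Top: 2(3.6671308609) − (3.8456321128) = 3.4886296090
Denominator 2 − 1 = 1.
R = 3.4886296090/1 = 3.4886296090

3.488630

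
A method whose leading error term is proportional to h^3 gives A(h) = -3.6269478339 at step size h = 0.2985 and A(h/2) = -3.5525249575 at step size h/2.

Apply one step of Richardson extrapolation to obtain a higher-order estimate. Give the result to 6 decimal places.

Order 3 gives 2^r = 8 and 2^r − 1 = 7.
Numerator 8*A(h/2) − A(h) = 8*(-3.5525249575) − (-3.6269478339) = -24.7932518261
(-24.7932518261) ÷ 7 = -3.5418931180

-3.541893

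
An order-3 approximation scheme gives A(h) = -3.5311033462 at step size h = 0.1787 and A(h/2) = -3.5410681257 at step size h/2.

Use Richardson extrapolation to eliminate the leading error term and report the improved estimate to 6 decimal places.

-3.542492

r = 3: numerator weight 8, denominator 7.
Difference of the inputs: -3.5410681257 − (-3.5311033462) = -0.0099647795
Divide by 2^3 − 1 = 7: (-0.0099647795)/7 = -0.0014235399
R = -3.5410681257 − 0.0014235399 = -3.5424916656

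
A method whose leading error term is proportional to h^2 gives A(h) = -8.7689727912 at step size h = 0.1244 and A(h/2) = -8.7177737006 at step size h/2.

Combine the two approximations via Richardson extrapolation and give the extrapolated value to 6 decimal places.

-8.700707

Order 2 gives 2^r = 4 and 2^r − 1 = 3.
Top: 4(-8.7177737006) − (-8.7689727912) = -26.1021220112
Denominator 4 − 1 = 3.
So the Richardson estimate is -8.7007073371.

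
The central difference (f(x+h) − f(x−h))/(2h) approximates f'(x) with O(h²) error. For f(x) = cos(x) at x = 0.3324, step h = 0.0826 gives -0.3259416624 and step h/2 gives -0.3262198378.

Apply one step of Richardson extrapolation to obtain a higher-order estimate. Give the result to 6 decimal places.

-0.326313

Error is O(h^2); halving h shrinks it by 2^2 = 4.
Top: 4(-0.3262198378) − (-0.3259416624) = -0.9789376888
Extrapolated: (-0.9789376888) / 3 = -0.3263125629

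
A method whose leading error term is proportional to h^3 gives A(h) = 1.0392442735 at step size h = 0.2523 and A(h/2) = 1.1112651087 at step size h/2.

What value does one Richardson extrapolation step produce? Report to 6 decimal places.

r = 3, so 2^r = 8.
8×1.1112651087 = 8.8901208696; 8.8901208696 − 1.0392442735 = 7.8508765961
Denominator 8 − 1 = 7.
Extrapolated: 7.8508765961 / 7 = 1.1215537994
Gap between inputs: 7.202e-02; correction applied: +0.0102886907.

1.121554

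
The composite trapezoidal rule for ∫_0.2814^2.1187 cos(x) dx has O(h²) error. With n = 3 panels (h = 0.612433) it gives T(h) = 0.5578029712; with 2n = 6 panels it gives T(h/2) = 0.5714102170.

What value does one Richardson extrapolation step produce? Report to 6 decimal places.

Error is O(h^2); halving h shrinks it by 2^2 = 4.
Top: 4(0.5714102170) − (0.5578029712) = 1.7278378968
1.7278378968 ÷ 3 = 0.5759459656

0.575946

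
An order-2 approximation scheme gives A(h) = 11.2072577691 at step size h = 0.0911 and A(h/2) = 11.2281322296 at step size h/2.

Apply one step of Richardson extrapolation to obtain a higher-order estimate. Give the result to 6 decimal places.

Order 2 gives 2^r = 4 and 2^r − 1 = 3.
4×11.2281322296 − 11.2072577691 = 33.7052711493
Denominator 4 − 1 = 3.
So the Richardson estimate is 11.2350903831.
Gap between inputs: 2.087e-02; correction applied: +0.0069581535.

11.235090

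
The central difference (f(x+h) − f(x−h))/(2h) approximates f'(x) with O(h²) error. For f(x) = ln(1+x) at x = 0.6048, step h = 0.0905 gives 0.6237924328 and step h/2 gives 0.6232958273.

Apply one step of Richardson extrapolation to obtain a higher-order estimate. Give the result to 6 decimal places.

With r = 2 the leading error scales as h^2, so the weight is 2^2 = 4.
2^2×A(h/2) = 2.4931833092; minus A(h) gives 1.8693908764.
R = 1.8693908764/3 = 0.6231302921
Shift from A(h/2): −0.0001655352.

0.623130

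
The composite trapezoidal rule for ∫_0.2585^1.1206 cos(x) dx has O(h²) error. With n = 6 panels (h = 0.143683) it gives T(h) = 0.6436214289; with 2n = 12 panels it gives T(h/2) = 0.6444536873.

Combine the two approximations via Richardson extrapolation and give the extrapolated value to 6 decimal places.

r = 2, so 2^r = 4.
Top: 4(0.6444536873) − (0.6436214289) = 1.9341933203
(4*0.6444536873 − 0.6436214289)/(4 − 1) = 0.6447311068
Shift from A(h/2): +0.0002774195.

0.644731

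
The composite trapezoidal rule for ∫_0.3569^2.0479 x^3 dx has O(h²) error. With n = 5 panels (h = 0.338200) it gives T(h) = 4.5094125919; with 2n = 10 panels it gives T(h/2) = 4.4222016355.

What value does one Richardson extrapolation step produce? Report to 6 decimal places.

r = 2: numerator weight 4, denominator 3.
Numerator 4 × A(h/2) − A(h) = 4 × 4.4222016355 − 4.5094125919 = 13.1793939501
13.1793939501 ÷ 3 = 4.3931313167

4.393131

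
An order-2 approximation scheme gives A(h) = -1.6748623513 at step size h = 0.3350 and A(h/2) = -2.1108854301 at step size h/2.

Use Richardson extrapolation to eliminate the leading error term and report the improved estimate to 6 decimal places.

Leading term ∝ h^2; use weight 4 = 2^2.
Difference of the inputs: -2.1108854301 − (-1.6748623513) = -0.4360230788
Divide by 2^2 − 1 = 3: (-0.4360230788)/3 = -0.1453410263
R = A(h/2) + (A(h/2) − A(h))/3 = -2.1108854301 − 0.1453410263 = -2.2562264564
Shift from A(h/2): −0.1453410263.

-2.256226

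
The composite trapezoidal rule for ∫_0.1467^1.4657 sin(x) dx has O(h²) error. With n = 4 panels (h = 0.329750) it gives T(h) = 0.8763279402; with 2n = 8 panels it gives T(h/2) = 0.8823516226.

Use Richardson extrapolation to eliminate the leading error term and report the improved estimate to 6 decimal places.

With r = 2 the leading error scales as h^2, so the weight is 2^2 = 4.
Difference of the inputs: 0.8823516226 − 0.8763279402 = 0.0060236824
Correction (A(h/2) − A(h))/(4 − 1) = 0.0060236824/3 = 0.0020078941
R = 0.8823516226 + 0.0020078941 = 0.8843595167

0.884360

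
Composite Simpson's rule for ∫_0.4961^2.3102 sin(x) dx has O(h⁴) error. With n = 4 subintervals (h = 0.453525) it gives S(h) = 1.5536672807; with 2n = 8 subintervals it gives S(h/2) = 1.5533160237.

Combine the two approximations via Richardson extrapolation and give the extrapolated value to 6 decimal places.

The method has order 4: 2^4 = 16.
16×1.5533160237 = 24.8530563792; subtract 1.5536672807 → 23.2993890985
(16×1.5533160237 − 1.5536672807)/(16 − 1) = 1.5532926066
Shift from A(h/2): −0.0000234171.

1.553293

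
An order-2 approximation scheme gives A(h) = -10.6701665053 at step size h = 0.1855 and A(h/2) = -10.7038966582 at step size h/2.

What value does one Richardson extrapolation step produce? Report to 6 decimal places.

Error is O(h^2); halving h shrinks it by 2^2 = 4.
Top: 4(-10.7038966582) − (-10.6701665053) = -32.1454201275
(4·(-10.7038966582) − (-10.6701665053))/(4 − 1) = -10.7151400425
Gap between inputs: 3.373e-02; correction applied: −0.0112433843.

-10.715140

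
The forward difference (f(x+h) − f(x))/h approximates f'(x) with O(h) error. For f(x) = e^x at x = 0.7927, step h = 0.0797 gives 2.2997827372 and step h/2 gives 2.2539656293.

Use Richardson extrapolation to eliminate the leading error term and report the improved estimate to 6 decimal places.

Leading term ∝ h^1; use weight 2 = 2^1.
Numerator 2·A(h/2) − A(h) = 2·2.2539656293 − 2.2997827372 = 2.2081485214
(2·2.2539656293 − 2.2997827372)/(2 − 1) = 2.2081485214
Shift from A(h/2): −0.0458171079.

2.208149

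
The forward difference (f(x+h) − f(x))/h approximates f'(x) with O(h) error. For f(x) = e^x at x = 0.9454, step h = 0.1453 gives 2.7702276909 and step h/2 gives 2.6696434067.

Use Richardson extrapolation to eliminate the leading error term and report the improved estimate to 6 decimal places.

2.569059

Leading term ∝ h^1; use weight 2 = 2^1.
2·2.6696434067 − 2.7702276909 = 2.5690591225
2.5690591225 ÷ 1 = 2.5690591225
Gap between inputs: 1.006e-01; correction applied: −0.1005842842.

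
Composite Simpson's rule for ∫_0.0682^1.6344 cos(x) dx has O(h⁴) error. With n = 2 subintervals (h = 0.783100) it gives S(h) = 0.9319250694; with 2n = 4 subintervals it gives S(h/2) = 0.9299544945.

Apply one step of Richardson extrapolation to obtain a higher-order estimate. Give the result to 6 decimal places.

0.929823

r = 4: numerator weight 16, denominator 15.
2^4·A(h/2) = 14.8792719120; minus A(h) gives 13.9473468426.
Denominator 16 − 1 = 15.
Result: 0.9298231228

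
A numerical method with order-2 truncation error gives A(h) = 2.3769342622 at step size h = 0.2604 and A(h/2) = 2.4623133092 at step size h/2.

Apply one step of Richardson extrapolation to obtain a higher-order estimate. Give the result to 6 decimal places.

2.490773

Method order is 2; weight 2^2 = 4.
Numerator 4 × A(h/2) − A(h) = 4 × 2.4623133092 − 2.3769342622 = 7.4723189746
Divide by 2^2 − 1 = 3.
So the Richardson estimate is 2.4907729915.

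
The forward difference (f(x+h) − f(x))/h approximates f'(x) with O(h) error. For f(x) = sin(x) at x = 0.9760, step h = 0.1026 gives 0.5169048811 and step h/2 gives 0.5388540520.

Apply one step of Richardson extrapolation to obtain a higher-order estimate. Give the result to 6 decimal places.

0.560803

The method has order 1: 2^1 = 2.
2^1*A(h/2) = 1.0777081040; minus A(h) gives 0.5608032229.
(2*0.5388540520 − 0.5169048811)/(2 − 1) = 0.5608032229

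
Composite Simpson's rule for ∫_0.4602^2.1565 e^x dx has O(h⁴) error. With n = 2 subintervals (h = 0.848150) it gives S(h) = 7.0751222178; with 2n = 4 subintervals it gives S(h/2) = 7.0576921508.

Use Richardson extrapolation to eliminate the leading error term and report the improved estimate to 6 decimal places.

Leading term ∝ h^4; use weight 16 = 2^4.
16·7.0576921508 − 7.0751222178 = 105.8479521950
R = 105.8479521950/15 = 7.0565301463

7.056530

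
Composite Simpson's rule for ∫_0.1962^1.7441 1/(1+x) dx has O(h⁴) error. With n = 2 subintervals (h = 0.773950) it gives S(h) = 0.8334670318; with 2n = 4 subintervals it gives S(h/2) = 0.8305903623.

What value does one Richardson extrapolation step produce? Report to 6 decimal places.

0.830399

r = 4, so 2^r = 16.
16×0.8305903623 − 0.8334670318 = 12.4559787650
(16×0.8305903623 − 0.8334670318)/(16 − 1) = 0.8303985843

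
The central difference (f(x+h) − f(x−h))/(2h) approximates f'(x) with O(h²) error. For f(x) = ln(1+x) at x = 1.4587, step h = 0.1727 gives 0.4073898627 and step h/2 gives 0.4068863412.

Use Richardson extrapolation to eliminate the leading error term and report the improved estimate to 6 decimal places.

0.406719

r = 2, so 2^r = 4.
4×0.4068863412 = 1.6275453648; subtract 0.4073898627 → 1.2201555021
Denominator 4 − 1 = 3.
Extrapolated: 1.2201555021 / 3 = 0.4067185007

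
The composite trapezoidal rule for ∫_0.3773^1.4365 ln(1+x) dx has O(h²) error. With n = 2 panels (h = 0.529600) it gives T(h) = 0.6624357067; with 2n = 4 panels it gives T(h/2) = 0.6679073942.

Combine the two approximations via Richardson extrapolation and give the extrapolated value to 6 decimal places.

0.669731

With r = 2 the leading error scales as h^2, so the weight is 2^2 = 4.
4*0.6679073942 = 2.6716295768; 2.6716295768 − 0.6624357067 = 2.0091938701
2.0091938701 ÷ 3 = 0.6697312900
Shift from A(h/2): +0.0018238958.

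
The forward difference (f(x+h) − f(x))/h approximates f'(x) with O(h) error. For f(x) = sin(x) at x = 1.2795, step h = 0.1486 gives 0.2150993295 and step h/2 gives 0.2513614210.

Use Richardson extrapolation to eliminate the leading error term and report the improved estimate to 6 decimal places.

Method order is 1; weight 2^1 = 2.
Top: 2(0.2513614210) − (0.2150993295) = 0.2876235125
Extrapolated: 0.2876235125 / 1 = 0.2876235125

0.287624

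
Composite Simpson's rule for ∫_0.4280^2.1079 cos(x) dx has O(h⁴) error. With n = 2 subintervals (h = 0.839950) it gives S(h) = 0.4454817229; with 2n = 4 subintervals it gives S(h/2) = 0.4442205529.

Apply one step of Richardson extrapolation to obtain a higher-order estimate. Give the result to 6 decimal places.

With r = 4 the leading error scales as h^4, so the weight is 2^4 = 16.
Numerator 16×A(h/2) − A(h) = 16×0.4442205529 − 0.4454817229 = 6.6620471235
6.6620471235 ÷ 15 = 0.4441364749

0.444136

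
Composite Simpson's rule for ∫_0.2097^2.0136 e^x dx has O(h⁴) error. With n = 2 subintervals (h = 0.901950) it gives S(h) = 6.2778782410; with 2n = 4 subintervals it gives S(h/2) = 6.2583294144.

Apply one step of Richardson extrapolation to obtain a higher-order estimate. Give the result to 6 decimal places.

6.257026

r = 4: numerator weight 16, denominator 15.
Weighted: 100.1332706304 − 6.2778782410 = 93.8553923894
Denominator 16 − 1 = 15.
93.8553923894 ÷ 15 = 6.2570261593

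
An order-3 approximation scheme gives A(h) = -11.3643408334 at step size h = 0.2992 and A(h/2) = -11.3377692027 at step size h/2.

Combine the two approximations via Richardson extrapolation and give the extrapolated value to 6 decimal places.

With r = 3 the leading error scales as h^3, so the weight is 2^3 = 8.
Numerator 8×A(h/2) − A(h) = 8×(-11.3377692027) − (-11.3643408334) = -79.3378127882
Divide by 2^3 − 1 = 7.
R = (-79.3378127882)/7 = -11.3339732555

-11.333973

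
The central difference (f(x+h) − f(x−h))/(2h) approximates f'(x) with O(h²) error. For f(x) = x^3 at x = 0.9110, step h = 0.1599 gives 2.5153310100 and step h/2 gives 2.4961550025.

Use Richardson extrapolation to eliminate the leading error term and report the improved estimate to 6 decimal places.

r = 2, so 2^r = 4.
Weighted: 9.9846200100 − 2.5153310100 = 7.4692890000
Denominator 4 − 1 = 3.
7.4692890000 ÷ 3 = 2.4897630000
Correction |R − A(h/2)| = 6.392e-03; gap |A(h/2) − A(h)| = 1.918e-02.

2.489763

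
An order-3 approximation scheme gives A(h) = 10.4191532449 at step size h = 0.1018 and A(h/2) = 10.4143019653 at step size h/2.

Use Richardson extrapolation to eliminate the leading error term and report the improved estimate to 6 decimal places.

10.413609

Order 3 gives 2^r = 8 and 2^r − 1 = 7.
2^3*A(h/2) = 83.3144157224; minus A(h) gives 72.8952624775.
Divide by 2^3 − 1 = 7.
Result: 10.4136089254
Shift from A(h/2): −0.0006930399.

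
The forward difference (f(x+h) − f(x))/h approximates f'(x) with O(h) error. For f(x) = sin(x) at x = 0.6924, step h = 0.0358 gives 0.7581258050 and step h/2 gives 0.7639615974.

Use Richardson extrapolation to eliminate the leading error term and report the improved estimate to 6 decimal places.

0.769797

r = 1, so 2^r = 2.
Numerator 2 × A(h/2) − A(h) = 2 × 0.7639615974 − 0.7581258050 = 0.7697973898
Denominator 2 − 1 = 1.
So the Richardson estimate is 0.7697973898.
Shift from A(h/2): +0.0058357924.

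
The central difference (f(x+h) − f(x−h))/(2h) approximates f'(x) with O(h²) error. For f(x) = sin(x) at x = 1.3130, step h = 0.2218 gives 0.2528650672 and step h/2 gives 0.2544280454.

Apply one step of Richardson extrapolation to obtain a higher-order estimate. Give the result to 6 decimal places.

Order 2 gives 2^r = 4 and 2^r − 1 = 3.
Top: 4(0.2544280454) − (0.2528650672) = 0.7648471144
Divide by 2^2 − 1 = 3.
R = 0.7648471144/3 = 0.2549490381

0.254949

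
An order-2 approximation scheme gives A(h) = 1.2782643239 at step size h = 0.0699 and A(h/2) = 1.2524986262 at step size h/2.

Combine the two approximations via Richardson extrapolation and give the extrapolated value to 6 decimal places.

The method has order 2: 2^2 = 4.
Numerator 4×A(h/2) − A(h) = 4×1.2524986262 − 1.2782643239 = 3.7317301809
Divide by 2^2 − 1 = 3.
(4×1.2524986262 − 1.2782643239)/(4 − 1) = 1.2439100603

1.243910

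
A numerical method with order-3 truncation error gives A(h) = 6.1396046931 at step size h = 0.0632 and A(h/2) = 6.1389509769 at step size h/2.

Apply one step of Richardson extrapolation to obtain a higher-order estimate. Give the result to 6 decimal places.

6.138858

With r = 3 the leading error scales as h^3, so the weight is 2^3 = 8.
Weighted: 49.1116078152 − 6.1396046931 = 42.9720031221
Divide by 2^3 − 1 = 7.
(8 × 6.1389509769 − 6.1396046931)/(8 − 1) = 6.1388575889
Shift from A(h/2): −0.0000933880.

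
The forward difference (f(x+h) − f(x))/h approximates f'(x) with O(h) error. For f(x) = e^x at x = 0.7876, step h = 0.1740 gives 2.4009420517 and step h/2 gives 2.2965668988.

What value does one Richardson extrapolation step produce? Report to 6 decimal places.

2.192192

The method has order 1: 2^1 = 2.
2*2.2965668988 = 4.5931337976; 4.5931337976 − 2.4009420517 = 2.1921917459
2.1921917459 ÷ 1 = 2.1921917459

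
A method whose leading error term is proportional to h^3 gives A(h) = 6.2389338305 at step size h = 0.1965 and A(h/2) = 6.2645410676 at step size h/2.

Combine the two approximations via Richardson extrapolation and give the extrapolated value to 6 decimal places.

With r = 3 the leading error scales as h^3, so the weight is 2^3 = 8.
Top: 8(6.2645410676) − (6.2389338305) = 43.8773947103
Denominator 8 − 1 = 7.
R = 43.8773947103/7 = 6.2681992443
Shift from A(h/2): +0.0036581767.

6.268199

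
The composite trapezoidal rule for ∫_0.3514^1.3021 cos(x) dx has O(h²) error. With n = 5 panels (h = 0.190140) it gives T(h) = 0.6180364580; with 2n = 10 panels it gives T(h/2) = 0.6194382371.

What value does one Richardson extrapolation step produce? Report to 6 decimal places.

0.619905

r = 2: numerator weight 4, denominator 3.
4×0.6194382371 = 2.4777529484; 2.4777529484 − 0.6180364580 = 1.8597164904
Denominator 4 − 1 = 3.
So the Richardson estimate is 0.6199054968.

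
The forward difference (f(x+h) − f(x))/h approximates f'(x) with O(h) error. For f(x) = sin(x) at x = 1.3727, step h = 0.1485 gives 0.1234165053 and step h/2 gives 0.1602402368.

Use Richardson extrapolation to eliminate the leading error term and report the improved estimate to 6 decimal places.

0.197064

Method order is 1; weight 2^1 = 2.
Top: 2(0.1602402368) − (0.1234165053) = 0.1970639683
Divide by 2^1 − 1 = 1.
Extrapolated: 0.1970639683 / 1 = 0.1970639683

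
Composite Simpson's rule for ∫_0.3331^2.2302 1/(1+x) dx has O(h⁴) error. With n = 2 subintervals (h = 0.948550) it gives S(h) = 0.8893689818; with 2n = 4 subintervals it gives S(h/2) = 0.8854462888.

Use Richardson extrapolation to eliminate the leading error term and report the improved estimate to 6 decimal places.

0.885185

Leading term ∝ h^4; use weight 16 = 2^4.
16*0.8854462888 = 14.1671406208; 14.1671406208 − 0.8893689818 = 13.2777716390
Extrapolated: 13.2777716390 / 15 = 0.8851847759
Shift from A(h/2): −0.0002615129.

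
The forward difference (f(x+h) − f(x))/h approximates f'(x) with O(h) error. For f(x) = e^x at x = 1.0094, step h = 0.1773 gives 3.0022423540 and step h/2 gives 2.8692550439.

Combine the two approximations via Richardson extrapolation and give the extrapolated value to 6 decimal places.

2.736268

Method order is 1; weight 2^1 = 2.
2^1×A(h/2) = 5.7385100878; minus A(h) gives 2.7362677338.
Divide by 2^1 − 1 = 1.
Result: 2.7362677338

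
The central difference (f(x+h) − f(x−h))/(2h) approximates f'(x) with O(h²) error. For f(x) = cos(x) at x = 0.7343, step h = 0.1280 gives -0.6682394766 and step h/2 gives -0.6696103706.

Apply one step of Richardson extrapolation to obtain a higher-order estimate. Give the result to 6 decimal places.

Leading term ∝ h^2; use weight 4 = 2^2.
4·(-0.6696103706) − (-0.6682394766) = -2.0102020058
Divide by 2^2 − 1 = 3.
So the Richardson estimate is -0.6700673353.
Gap between inputs: 1.371e-03; correction applied: −0.0004569647.

-0.670067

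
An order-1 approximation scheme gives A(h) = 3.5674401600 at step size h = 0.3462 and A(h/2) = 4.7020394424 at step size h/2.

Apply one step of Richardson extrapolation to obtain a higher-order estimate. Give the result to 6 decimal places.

Leading term ∝ h^1; use weight 2 = 2^1.
2^1*A(h/2) = 9.4040788848; minus A(h) gives 5.8366387248.
(2*4.7020394424 − 3.5674401600)/(2 − 1) = 5.8366387248
Correction |R − A(h/2)| = 1.135e+00; gap |A(h/2) − A(h)| = 1.135e+00.

5.836639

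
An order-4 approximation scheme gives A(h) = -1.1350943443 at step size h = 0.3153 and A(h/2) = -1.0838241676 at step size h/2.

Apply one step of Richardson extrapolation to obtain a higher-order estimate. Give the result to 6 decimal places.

-1.080406

The method has order 4: 2^4 = 16.
Numerator 16·A(h/2) − A(h) = 16·(-1.0838241676) − (-1.1350943443) = -16.2060923373
(-16.2060923373) ÷ 15 = -1.0804061558
Correction |R − A(h/2)| = 3.418e-03; gap |A(h/2) − A(h)| = 5.127e-02.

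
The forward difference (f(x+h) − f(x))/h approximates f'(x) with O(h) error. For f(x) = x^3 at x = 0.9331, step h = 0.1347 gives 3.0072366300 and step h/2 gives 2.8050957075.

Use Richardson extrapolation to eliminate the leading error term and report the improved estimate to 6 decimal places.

Method order is 1; weight 2^1 = 2.
A(h/2) − A(h) = 2.8050957075 − 3.0072366300 = -0.2021409225
Correction (A(h/2) − A(h))/(2 − 1) = (-0.2021409225)/1 = -0.2021409225
R = A(h/2) + (A(h/2) − A(h))/1 = 2.8050957075 − 0.2021409225 = 2.6029547850
Correction |R − A(h/2)| = 2.021e-01; gap |A(h/2) − A(h)| = 2.021e-01.

2.602955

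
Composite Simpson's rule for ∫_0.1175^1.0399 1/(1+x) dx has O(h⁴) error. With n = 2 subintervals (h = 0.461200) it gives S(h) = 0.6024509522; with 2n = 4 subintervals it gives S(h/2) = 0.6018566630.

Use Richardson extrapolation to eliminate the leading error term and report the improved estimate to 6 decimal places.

0.601817

With r = 4 the leading error scales as h^4, so the weight is 2^4 = 16.
16*0.6018566630 = 9.6297066080; subtract 0.6024509522 → 9.0272556558
R = 9.0272556558/15 = 0.6018170437
Gap between inputs: 5.943e-04; correction applied: −0.0000396193.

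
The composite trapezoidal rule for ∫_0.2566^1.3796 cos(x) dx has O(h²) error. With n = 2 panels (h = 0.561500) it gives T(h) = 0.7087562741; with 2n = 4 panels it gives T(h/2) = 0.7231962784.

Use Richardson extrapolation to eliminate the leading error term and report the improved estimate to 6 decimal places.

0.728010

Order 2 gives 2^r = 4 and 2^r − 1 = 3.
A(h/2) − A(h) = 0.7231962784 − 0.7087562741 = 0.0144400043
Divide by 2^2 − 1 = 3: 0.0144400043/3 = 0.0048133348
R = 0.7231962784 + 0.0048133348 = 0.7280096132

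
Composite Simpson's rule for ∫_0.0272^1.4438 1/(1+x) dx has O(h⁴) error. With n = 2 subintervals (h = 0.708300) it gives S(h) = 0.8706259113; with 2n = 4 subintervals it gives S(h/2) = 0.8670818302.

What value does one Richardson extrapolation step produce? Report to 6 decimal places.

0.866846

Error is O(h^4); halving h shrinks it by 2^4 = 16.
16 × 0.8670818302 = 13.8733092832; 13.8733092832 − 0.8706259113 = 13.0026833719
Divide by 2^4 − 1 = 15.
Extrapolated: 13.0026833719 / 15 = 0.8668455581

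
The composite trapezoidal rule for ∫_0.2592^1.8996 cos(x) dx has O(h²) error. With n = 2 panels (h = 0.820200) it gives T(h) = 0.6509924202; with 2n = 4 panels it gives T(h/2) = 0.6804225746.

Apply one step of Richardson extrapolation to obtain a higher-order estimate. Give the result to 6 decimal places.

r = 2: numerator weight 4, denominator 3.
4*0.6804225746 = 2.7216902984; subtract 0.6509924202 → 2.0706978782
R = 2.0706978782/3 = 0.6902326261

0.690233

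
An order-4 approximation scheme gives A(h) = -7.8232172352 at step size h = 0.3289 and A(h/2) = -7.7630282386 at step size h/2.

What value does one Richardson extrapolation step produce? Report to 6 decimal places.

r = 4, so 2^r = 16.
Weighted: (-124.2084518176) − (-7.8232172352) = -116.3852345824
Denominator 16 − 1 = 15.
Extrapolated: (-116.3852345824) / 15 = -7.7590156388

-7.759016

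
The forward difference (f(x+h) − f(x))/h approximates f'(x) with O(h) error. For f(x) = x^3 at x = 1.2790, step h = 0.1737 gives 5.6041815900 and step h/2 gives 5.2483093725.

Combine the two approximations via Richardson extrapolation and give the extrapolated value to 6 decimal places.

r = 1: numerator weight 2, denominator 1.
Difference of the inputs: 5.2483093725 − 5.6041815900 = -0.3558722175
Divide by 2^1 − 1 = 1: (-0.3558722175)/1 = -0.3558722175
R = 5.2483093725 − 0.3558722175 = 4.8924371550
Shift from A(h/2): −0.3558722175.

4.892437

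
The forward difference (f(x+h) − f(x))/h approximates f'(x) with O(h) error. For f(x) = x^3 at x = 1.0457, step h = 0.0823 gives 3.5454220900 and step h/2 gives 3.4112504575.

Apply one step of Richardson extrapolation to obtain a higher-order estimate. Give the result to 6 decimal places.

The method has order 1: 2^1 = 2.
2·3.4112504575 = 6.8225009150; subtract 3.5454220900 → 3.2770788250
(2·3.4112504575 − 3.5454220900)/(2 − 1) = 3.2770788250

3.277079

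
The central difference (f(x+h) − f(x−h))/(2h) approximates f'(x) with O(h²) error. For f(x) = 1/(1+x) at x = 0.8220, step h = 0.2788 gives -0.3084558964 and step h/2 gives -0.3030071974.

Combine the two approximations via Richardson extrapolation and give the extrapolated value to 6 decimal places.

Error is O(h^2); halving h shrinks it by 2^2 = 4.
4*(-0.3030071974) = -1.2120287896; subtract (-0.3084558964) → -0.9035728932
Denominator 4 − 1 = 3.
(4*(-0.3030071974) − (-0.3084558964))/(4 − 1) = -0.3011909644

-0.301191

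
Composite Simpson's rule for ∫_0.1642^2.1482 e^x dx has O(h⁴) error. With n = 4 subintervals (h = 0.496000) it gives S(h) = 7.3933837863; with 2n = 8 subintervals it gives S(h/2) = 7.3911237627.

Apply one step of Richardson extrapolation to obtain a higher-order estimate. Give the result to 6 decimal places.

7.390973

The method has order 4: 2^4 = 16.
Numerator 16×A(h/2) − A(h) = 16×7.3911237627 − 7.3933837863 = 110.8645964169
Extrapolated: 110.8645964169 / 15 = 7.3909730945
Shift from A(h/2): −0.0001506682.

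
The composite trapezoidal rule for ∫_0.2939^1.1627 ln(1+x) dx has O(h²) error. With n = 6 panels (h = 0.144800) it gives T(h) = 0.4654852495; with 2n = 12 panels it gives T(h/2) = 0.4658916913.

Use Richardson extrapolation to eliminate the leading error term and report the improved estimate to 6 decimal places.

Leading term ∝ h^2; use weight 4 = 2^2.
Difference of the inputs: 0.4658916913 − 0.4654852495 = 0.0004064418
Divide by 2^2 − 1 = 3: 0.0004064418/3 = 0.0001354806
R = A(h/2) + (A(h/2) − A(h))/3 = 0.4658916913 + 0.0001354806 = 0.4660271719
Gap between inputs: 4.064e-04; correction applied: +0.0001354806.

0.466027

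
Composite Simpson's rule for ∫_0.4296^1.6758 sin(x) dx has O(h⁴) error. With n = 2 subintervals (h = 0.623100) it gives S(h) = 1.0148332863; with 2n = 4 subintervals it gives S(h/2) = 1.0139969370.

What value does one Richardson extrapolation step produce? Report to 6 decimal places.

Order 4 gives 2^r = 16 and 2^r − 1 = 15.
Numerator 16·A(h/2) − A(h) = 16·1.0139969370 − 1.0148332863 = 15.2091177057
Denominator 16 − 1 = 15.
Result: 1.0139411804
Shift from A(h/2): −0.0000557566.

1.013941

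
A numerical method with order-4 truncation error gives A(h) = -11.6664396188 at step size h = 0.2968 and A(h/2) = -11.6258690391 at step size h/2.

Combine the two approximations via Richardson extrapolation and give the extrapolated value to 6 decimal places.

-11.623164

With r = 4 the leading error scales as h^4, so the weight is 2^4 = 16.
2^4*A(h/2) = -186.0139046256; minus A(h) gives -174.3474650068.
Denominator 16 − 1 = 15.
R = (-174.3474650068)/15 = -11.6231643338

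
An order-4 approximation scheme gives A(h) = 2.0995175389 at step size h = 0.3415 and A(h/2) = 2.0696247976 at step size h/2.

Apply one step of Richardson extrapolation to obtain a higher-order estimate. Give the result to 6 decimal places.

2.067632

Error is O(h^4); halving h shrinks it by 2^4 = 16.
16 × 2.0696247976 = 33.1139967616; subtract 2.0995175389 → 31.0144792227
Denominator 16 − 1 = 15.
So the Richardson estimate is 2.0676319482.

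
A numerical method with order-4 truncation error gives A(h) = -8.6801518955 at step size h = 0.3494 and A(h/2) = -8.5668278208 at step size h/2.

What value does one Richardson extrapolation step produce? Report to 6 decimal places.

Method order is 4; weight 2^4 = 16.
16×(-8.5668278208) − (-8.6801518955) = -128.3890932373
Denominator 16 − 1 = 15.
R = (-128.3890932373)/15 = -8.5592728825
Correction |R − A(h/2)| = 7.555e-03; gap |A(h/2) − A(h)| = 1.133e-01.

-8.559273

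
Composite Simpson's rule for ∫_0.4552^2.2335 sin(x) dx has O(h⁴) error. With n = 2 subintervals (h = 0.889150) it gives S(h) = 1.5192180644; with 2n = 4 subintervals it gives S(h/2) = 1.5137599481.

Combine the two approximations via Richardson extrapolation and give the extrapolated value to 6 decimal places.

The method has order 4: 2^4 = 16.
Numerator 16*A(h/2) − A(h) = 16*1.5137599481 − 1.5192180644 = 22.7009411052
Denominator 16 − 1 = 15.
Result: 1.5133960737
Correction |R − A(h/2)| = 3.639e-04; gap |A(h/2) − A(h)| = 5.458e-03.

1.513396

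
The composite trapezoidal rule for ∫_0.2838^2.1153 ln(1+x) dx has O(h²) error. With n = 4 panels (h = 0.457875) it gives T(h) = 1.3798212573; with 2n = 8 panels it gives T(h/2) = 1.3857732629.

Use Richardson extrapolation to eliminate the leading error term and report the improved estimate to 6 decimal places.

r = 2, so 2^r = 4.
4*1.3857732629 − 1.3798212573 = 4.1632717943
Denominator 4 − 1 = 3.
Extrapolated: 4.1632717943 / 3 = 1.3877572648
Gap between inputs: 5.952e-03; correction applied: +0.0019840019.

1.387757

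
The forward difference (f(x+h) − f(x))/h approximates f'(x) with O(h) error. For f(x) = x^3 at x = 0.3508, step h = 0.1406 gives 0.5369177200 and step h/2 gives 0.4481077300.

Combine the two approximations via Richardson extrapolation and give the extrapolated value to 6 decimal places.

0.359298

Method order is 1; weight 2^1 = 2.
Top: 2(0.4481077300) − (0.5369177200) = 0.3592977400
(2*0.4481077300 − 0.5369177200)/(2 − 1) = 0.3592977400
Correction |R − A(h/2)| = 8.881e-02; gap |A(h/2) − A(h)| = 8.881e-02.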